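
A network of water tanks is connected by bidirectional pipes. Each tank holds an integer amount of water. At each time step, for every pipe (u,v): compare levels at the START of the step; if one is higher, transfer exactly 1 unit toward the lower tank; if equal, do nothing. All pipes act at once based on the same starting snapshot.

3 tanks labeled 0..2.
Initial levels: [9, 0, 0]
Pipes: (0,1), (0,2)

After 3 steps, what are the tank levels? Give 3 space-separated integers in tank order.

Answer: 3 3 3

Derivation:
Step 1: flows [0->1,0->2] -> levels [7 1 1]
Step 2: flows [0->1,0->2] -> levels [5 2 2]
Step 3: flows [0->1,0->2] -> levels [3 3 3]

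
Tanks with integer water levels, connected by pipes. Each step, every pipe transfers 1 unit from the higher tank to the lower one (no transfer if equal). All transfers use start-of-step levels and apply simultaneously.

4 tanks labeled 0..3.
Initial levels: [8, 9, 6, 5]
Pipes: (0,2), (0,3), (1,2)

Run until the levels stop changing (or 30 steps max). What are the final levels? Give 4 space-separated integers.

Step 1: flows [0->2,0->3,1->2] -> levels [6 8 8 6]
Step 2: flows [2->0,0=3,1=2] -> levels [7 8 7 6]
Step 3: flows [0=2,0->3,1->2] -> levels [6 7 8 7]
Step 4: flows [2->0,3->0,2->1] -> levels [8 8 6 6]
Step 5: flows [0->2,0->3,1->2] -> levels [6 7 8 7]
  -> period-2 cycle: step 5 state = step 3 state; never stabilizes
  -> state at step 30: (30-3) mod 2 = 1, same as step 4 -> [8 8 6 6]

Answer: 8 8 6 6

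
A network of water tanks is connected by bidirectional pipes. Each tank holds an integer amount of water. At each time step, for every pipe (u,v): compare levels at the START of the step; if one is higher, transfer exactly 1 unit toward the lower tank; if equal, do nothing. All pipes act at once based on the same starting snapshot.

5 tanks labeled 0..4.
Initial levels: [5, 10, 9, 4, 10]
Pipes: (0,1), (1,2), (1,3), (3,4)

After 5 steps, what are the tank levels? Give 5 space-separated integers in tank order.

Answer: 6 9 8 7 8

Derivation:
Step 1: flows [1->0,1->2,1->3,4->3] -> levels [6 7 10 6 9]
Step 2: flows [1->0,2->1,1->3,4->3] -> levels [7 6 9 8 8]
Step 3: flows [0->1,2->1,3->1,3=4] -> levels [6 9 8 7 8]
Step 4: flows [1->0,1->2,1->3,4->3] -> levels [7 6 9 9 7]
Step 5: flows [0->1,2->1,3->1,3->4] -> levels [6 9 8 7 8]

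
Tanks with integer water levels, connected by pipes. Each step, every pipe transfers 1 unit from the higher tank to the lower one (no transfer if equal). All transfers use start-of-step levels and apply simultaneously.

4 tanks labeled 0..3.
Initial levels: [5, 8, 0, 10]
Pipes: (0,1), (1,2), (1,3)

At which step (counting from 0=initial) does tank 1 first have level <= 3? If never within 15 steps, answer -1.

Step 1: flows [1->0,1->2,3->1] -> levels [6 7 1 9]
Step 2: flows [1->0,1->2,3->1] -> levels [7 6 2 8]
Step 3: flows [0->1,1->2,3->1] -> levels [6 7 3 7]
Step 4: flows [1->0,1->2,1=3] -> levels [7 5 4 7]
Step 5: flows [0->1,1->2,3->1] -> levels [6 6 5 6]
Step 6: flows [0=1,1->2,1=3] -> levels [6 5 6 6]
Step 7: flows [0->1,2->1,3->1] -> levels [5 8 5 5]
Step 8: flows [1->0,1->2,1->3] -> levels [6 5 6 6]
  -> period-2 cycle (repeats step 6); tank 1 never drops to <=3
Tank 1 never reaches <=3 within 15 steps

Answer: -1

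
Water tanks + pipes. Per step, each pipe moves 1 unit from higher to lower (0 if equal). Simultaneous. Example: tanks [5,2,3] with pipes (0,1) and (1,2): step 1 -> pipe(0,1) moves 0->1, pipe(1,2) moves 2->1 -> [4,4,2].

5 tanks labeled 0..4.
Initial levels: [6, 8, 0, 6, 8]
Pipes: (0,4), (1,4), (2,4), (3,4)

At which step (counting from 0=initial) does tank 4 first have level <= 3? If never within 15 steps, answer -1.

Step 1: flows [4->0,1=4,4->2,4->3] -> levels [7 8 1 7 5]
Step 2: flows [0->4,1->4,4->2,3->4] -> levels [6 7 2 6 7]
Step 3: flows [4->0,1=4,4->2,4->3] -> levels [7 7 3 7 4]
Step 4: flows [0->4,1->4,4->2,3->4] -> levels [6 6 4 6 6]
Step 5: flows [0=4,1=4,4->2,3=4] -> levels [6 6 5 6 5]
Step 6: flows [0->4,1->4,2=4,3->4] -> levels [5 5 5 5 8]
Step 7: flows [4->0,4->1,4->2,4->3] -> levels [6 6 6 6 4]
Step 8: flows [0->4,1->4,2->4,3->4] -> levels [5 5 5 5 8]
  -> period-2 cycle (repeats step 6); tank 4 never drops to <=3
Tank 4 never reaches <=3 within 15 steps

Answer: -1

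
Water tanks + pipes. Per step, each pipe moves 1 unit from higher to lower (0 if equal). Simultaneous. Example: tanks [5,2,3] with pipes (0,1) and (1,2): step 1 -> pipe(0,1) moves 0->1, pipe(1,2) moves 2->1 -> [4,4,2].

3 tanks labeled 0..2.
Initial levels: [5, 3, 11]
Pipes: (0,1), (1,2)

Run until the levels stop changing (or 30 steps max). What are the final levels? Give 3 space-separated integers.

Step 1: flows [0->1,2->1] -> levels [4 5 10]
Step 2: flows [1->0,2->1] -> levels [5 5 9]
Step 3: flows [0=1,2->1] -> levels [5 6 8]
Step 4: flows [1->0,2->1] -> levels [6 6 7]
Step 5: flows [0=1,2->1] -> levels [6 7 6]
Step 6: flows [1->0,1->2] -> levels [7 5 7]
Step 7: flows [0->1,2->1] -> levels [6 7 6]
  -> period-2 cycle: step 7 state = step 5 state; never stabilizes
  -> state at step 30: (30-5) mod 2 = 1, same as step 6 -> [7 5 7]

Answer: 7 5 7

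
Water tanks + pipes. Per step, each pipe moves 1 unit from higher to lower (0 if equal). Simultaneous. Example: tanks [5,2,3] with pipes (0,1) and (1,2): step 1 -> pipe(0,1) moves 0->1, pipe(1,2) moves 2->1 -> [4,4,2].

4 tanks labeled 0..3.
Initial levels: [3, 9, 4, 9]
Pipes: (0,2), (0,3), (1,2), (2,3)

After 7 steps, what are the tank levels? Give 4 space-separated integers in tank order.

Answer: 6 7 5 7

Derivation:
Step 1: flows [2->0,3->0,1->2,3->2] -> levels [5 8 5 7]
Step 2: flows [0=2,3->0,1->2,3->2] -> levels [6 7 7 5]
Step 3: flows [2->0,0->3,1=2,2->3] -> levels [6 7 5 7]
Step 4: flows [0->2,3->0,1->2,3->2] -> levels [6 6 8 5]
Step 5: flows [2->0,0->3,2->1,2->3] -> levels [6 7 5 7]
  -> period-2 cycle: step 5 state = step 3 state
  -> state at step 7: (7-3) mod 2 = 0, same as step 3 -> [6 7 5 7]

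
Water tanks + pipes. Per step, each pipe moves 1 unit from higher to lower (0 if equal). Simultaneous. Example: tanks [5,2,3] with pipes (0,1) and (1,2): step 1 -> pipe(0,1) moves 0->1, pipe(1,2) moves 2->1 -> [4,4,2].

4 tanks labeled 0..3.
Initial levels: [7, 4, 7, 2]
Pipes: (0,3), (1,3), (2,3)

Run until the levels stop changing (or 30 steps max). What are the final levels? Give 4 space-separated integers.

Step 1: flows [0->3,1->3,2->3] -> levels [6 3 6 5]
Step 2: flows [0->3,3->1,2->3] -> levels [5 4 5 6]
Step 3: flows [3->0,3->1,3->2] -> levels [6 5 6 3]
Step 4: flows [0->3,1->3,2->3] -> levels [5 4 5 6]
  -> period-2 cycle: step 4 state = step 2 state; never stabilizes
  -> state at step 30: (30-2) mod 2 = 0, same as step 2 -> [5 4 5 6]

Answer: 5 4 5 6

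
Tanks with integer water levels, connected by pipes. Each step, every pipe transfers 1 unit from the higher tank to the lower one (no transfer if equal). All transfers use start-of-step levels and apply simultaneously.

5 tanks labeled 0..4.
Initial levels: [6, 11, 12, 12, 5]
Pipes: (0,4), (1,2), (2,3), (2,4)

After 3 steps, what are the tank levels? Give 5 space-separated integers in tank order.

Step 1: flows [0->4,2->1,2=3,2->4] -> levels [5 12 10 12 7]
Step 2: flows [4->0,1->2,3->2,2->4] -> levels [6 11 11 11 7]
Step 3: flows [4->0,1=2,2=3,2->4] -> levels [7 11 10 11 7]

Answer: 7 11 10 11 7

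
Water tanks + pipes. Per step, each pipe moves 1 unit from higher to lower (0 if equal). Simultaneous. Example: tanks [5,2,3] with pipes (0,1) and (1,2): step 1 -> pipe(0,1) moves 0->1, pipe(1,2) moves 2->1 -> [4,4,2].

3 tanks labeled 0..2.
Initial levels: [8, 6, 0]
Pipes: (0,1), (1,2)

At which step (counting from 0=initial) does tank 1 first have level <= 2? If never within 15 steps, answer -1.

Step 1: flows [0->1,1->2] -> levels [7 6 1]
Step 2: flows [0->1,1->2] -> levels [6 6 2]
Step 3: flows [0=1,1->2] -> levels [6 5 3]
Step 4: flows [0->1,1->2] -> levels [5 5 4]
Step 5: flows [0=1,1->2] -> levels [5 4 5]
Step 6: flows [0->1,2->1] -> levels [4 6 4]
Step 7: flows [1->0,1->2] -> levels [5 4 5]
  -> period-2 cycle (repeats step 5); tank 1 never drops to <=2
Tank 1 never reaches <=2 within 15 steps

Answer: -1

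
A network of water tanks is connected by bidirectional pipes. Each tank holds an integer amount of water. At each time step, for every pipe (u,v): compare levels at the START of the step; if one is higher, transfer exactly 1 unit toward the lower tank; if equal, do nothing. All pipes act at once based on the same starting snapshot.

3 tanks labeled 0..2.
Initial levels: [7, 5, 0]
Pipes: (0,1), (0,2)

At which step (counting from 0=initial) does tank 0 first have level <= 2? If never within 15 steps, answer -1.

Answer: -1

Derivation:
Step 1: flows [0->1,0->2] -> levels [5 6 1]
Step 2: flows [1->0,0->2] -> levels [5 5 2]
Step 3: flows [0=1,0->2] -> levels [4 5 3]
Step 4: flows [1->0,0->2] -> levels [4 4 4]
Step 5: flows [0=1,0=2] -> levels [4 4 4]
  -> stable; tank 0 stays at 4 > 2
Tank 0 never reaches <=2 within 15 steps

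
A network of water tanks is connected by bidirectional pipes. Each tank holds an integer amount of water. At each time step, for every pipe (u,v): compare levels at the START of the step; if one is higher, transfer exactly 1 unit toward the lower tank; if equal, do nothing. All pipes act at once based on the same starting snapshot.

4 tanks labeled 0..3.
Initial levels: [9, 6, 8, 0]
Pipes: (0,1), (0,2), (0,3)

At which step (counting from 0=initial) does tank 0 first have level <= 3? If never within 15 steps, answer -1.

Answer: -1

Derivation:
Step 1: flows [0->1,0->2,0->3] -> levels [6 7 9 1]
Step 2: flows [1->0,2->0,0->3] -> levels [7 6 8 2]
Step 3: flows [0->1,2->0,0->3] -> levels [6 7 7 3]
Step 4: flows [1->0,2->0,0->3] -> levels [7 6 6 4]
Step 5: flows [0->1,0->2,0->3] -> levels [4 7 7 5]
Step 6: flows [1->0,2->0,3->0] -> levels [7 6 6 4]
  -> period-2 cycle (repeats step 4); tank 0 never drops to <=3
Tank 0 never reaches <=3 within 15 steps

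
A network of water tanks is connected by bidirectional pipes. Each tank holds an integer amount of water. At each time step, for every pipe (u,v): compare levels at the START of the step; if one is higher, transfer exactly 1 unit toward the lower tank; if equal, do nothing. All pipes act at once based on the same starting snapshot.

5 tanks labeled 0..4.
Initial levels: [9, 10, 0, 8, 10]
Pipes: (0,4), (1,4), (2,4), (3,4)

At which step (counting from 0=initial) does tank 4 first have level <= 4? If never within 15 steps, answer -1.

Answer: -1

Derivation:
Step 1: flows [4->0,1=4,4->2,4->3] -> levels [10 10 1 9 7]
Step 2: flows [0->4,1->4,4->2,3->4] -> levels [9 9 2 8 9]
Step 3: flows [0=4,1=4,4->2,4->3] -> levels [9 9 3 9 7]
Step 4: flows [0->4,1->4,4->2,3->4] -> levels [8 8 4 8 9]
Step 5: flows [4->0,4->1,4->2,4->3] -> levels [9 9 5 9 5]
Step 6: flows [0->4,1->4,2=4,3->4] -> levels [8 8 5 8 8]
Step 7: flows [0=4,1=4,4->2,3=4] -> levels [8 8 6 8 7]
Step 8: flows [0->4,1->4,4->2,3->4] -> levels [7 7 7 7 9]
Step 9: flows [4->0,4->1,4->2,4->3] -> levels [8 8 8 8 5]
Step 10: flows [0->4,1->4,2->4,3->4] -> levels [7 7 7 7 9]
  -> period-2 cycle (repeats step 8); tank 4 never drops to <=4
Tank 4 never reaches <=4 within 15 steps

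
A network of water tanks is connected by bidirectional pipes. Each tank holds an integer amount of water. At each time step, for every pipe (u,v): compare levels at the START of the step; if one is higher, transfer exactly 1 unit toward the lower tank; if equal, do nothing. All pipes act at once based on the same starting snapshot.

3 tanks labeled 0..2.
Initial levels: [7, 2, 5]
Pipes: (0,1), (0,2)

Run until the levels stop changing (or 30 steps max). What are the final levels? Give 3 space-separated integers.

Step 1: flows [0->1,0->2] -> levels [5 3 6]
Step 2: flows [0->1,2->0] -> levels [5 4 5]
Step 3: flows [0->1,0=2] -> levels [4 5 5]
Step 4: flows [1->0,2->0] -> levels [6 4 4]
Step 5: flows [0->1,0->2] -> levels [4 5 5]
  -> period-2 cycle: step 5 state = step 3 state; never stabilizes
  -> state at step 30: (30-3) mod 2 = 1, same as step 4 -> [6 4 4]

Answer: 6 4 4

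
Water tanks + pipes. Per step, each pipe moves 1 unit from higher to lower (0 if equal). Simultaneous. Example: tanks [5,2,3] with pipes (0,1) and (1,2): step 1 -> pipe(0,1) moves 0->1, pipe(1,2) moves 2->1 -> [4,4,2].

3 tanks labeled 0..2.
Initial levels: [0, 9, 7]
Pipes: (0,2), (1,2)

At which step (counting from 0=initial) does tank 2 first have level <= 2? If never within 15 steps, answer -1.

Step 1: flows [2->0,1->2] -> levels [1 8 7]
Step 2: flows [2->0,1->2] -> levels [2 7 7]
Step 3: flows [2->0,1=2] -> levels [3 7 6]
Step 4: flows [2->0,1->2] -> levels [4 6 6]
Step 5: flows [2->0,1=2] -> levels [5 6 5]
Step 6: flows [0=2,1->2] -> levels [5 5 6]
Step 7: flows [2->0,2->1] -> levels [6 6 4]
Step 8: flows [0->2,1->2] -> levels [5 5 6]
  -> period-2 cycle (repeats step 6); tank 2 never drops to <=2
Tank 2 never reaches <=2 within 15 steps

Answer: -1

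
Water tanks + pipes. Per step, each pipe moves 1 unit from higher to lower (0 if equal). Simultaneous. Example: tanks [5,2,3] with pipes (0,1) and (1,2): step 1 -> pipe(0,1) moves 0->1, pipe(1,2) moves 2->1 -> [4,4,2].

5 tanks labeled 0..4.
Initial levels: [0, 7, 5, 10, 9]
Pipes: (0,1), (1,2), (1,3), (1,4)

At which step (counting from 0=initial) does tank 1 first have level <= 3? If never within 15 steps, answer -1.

Answer: -1

Derivation:
Step 1: flows [1->0,1->2,3->1,4->1] -> levels [1 7 6 9 8]
Step 2: flows [1->0,1->2,3->1,4->1] -> levels [2 7 7 8 7]
Step 3: flows [1->0,1=2,3->1,1=4] -> levels [3 7 7 7 7]
Step 4: flows [1->0,1=2,1=3,1=4] -> levels [4 6 7 7 7]
Step 5: flows [1->0,2->1,3->1,4->1] -> levels [5 8 6 6 6]
Step 6: flows [1->0,1->2,1->3,1->4] -> levels [6 4 7 7 7]
Step 7: flows [0->1,2->1,3->1,4->1] -> levels [5 8 6 6 6]
  -> period-2 cycle (repeats step 5); tank 1 never drops to <=3
Tank 1 never reaches <=3 within 15 steps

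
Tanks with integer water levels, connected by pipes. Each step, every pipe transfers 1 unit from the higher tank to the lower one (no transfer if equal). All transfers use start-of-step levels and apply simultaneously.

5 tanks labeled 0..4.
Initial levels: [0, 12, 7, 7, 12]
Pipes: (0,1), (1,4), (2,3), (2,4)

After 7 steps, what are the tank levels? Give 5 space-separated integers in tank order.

Answer: 6 7 10 8 7

Derivation:
Step 1: flows [1->0,1=4,2=3,4->2] -> levels [1 11 8 7 11]
Step 2: flows [1->0,1=4,2->3,4->2] -> levels [2 10 8 8 10]
Step 3: flows [1->0,1=4,2=3,4->2] -> levels [3 9 9 8 9]
Step 4: flows [1->0,1=4,2->3,2=4] -> levels [4 8 8 9 9]
Step 5: flows [1->0,4->1,3->2,4->2] -> levels [5 8 10 8 7]
Step 6: flows [1->0,1->4,2->3,2->4] -> levels [6 6 8 9 9]
Step 7: flows [0=1,4->1,3->2,4->2] -> levels [6 7 10 8 7]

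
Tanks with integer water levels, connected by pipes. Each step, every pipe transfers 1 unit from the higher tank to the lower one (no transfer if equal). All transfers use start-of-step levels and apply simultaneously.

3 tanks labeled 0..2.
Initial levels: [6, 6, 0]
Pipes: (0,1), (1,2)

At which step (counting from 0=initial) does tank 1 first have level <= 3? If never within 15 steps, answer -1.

Answer: -1

Derivation:
Step 1: flows [0=1,1->2] -> levels [6 5 1]
Step 2: flows [0->1,1->2] -> levels [5 5 2]
Step 3: flows [0=1,1->2] -> levels [5 4 3]
Step 4: flows [0->1,1->2] -> levels [4 4 4]
Step 5: flows [0=1,1=2] -> levels [4 4 4]
  -> stable; tank 1 stays at 4 > 3
Tank 1 never reaches <=3 within 15 steps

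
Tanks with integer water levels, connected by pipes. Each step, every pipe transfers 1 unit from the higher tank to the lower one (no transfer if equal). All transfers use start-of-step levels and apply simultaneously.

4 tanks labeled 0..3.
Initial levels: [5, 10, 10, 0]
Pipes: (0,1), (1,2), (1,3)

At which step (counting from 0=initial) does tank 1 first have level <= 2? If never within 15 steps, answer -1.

Answer: -1

Derivation:
Step 1: flows [1->0,1=2,1->3] -> levels [6 8 10 1]
Step 2: flows [1->0,2->1,1->3] -> levels [7 7 9 2]
Step 3: flows [0=1,2->1,1->3] -> levels [7 7 8 3]
Step 4: flows [0=1,2->1,1->3] -> levels [7 7 7 4]
Step 5: flows [0=1,1=2,1->3] -> levels [7 6 7 5]
Step 6: flows [0->1,2->1,1->3] -> levels [6 7 6 6]
Step 7: flows [1->0,1->2,1->3] -> levels [7 4 7 7]
Step 8: flows [0->1,2->1,3->1] -> levels [6 7 6 6]
  -> period-2 cycle (repeats step 6); tank 1 never drops to <=2
Tank 1 never reaches <=2 within 15 steps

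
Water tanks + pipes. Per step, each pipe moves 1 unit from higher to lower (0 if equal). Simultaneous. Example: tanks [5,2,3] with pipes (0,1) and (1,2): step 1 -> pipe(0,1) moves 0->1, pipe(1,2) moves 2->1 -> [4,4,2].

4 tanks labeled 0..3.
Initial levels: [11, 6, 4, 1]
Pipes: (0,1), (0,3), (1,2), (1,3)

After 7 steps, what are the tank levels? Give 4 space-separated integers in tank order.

Step 1: flows [0->1,0->3,1->2,1->3] -> levels [9 5 5 3]
Step 2: flows [0->1,0->3,1=2,1->3] -> levels [7 5 5 5]
Step 3: flows [0->1,0->3,1=2,1=3] -> levels [5 6 5 6]
Step 4: flows [1->0,3->0,1->2,1=3] -> levels [7 4 6 5]
Step 5: flows [0->1,0->3,2->1,3->1] -> levels [5 7 5 5]
Step 6: flows [1->0,0=3,1->2,1->3] -> levels [6 4 6 6]
Step 7: flows [0->1,0=3,2->1,3->1] -> levels [5 7 5 5]

Answer: 5 7 5 5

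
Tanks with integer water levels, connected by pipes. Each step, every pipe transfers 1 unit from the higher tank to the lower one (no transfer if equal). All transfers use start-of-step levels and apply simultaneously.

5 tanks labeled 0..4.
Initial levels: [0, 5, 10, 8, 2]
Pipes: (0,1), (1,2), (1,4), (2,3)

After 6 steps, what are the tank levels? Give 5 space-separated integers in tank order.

Answer: 4 4 7 6 4

Derivation:
Step 1: flows [1->0,2->1,1->4,2->3] -> levels [1 4 8 9 3]
Step 2: flows [1->0,2->1,1->4,3->2] -> levels [2 3 8 8 4]
Step 3: flows [1->0,2->1,4->1,2=3] -> levels [3 4 7 8 3]
Step 4: flows [1->0,2->1,1->4,3->2] -> levels [4 3 7 7 4]
Step 5: flows [0->1,2->1,4->1,2=3] -> levels [3 6 6 7 3]
Step 6: flows [1->0,1=2,1->4,3->2] -> levels [4 4 7 6 4]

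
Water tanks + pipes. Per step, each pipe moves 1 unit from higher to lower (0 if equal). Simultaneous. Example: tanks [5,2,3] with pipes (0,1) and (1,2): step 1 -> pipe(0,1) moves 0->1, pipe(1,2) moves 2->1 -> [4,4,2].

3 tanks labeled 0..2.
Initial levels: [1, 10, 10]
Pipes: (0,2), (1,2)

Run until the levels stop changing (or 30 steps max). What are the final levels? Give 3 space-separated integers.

Step 1: flows [2->0,1=2] -> levels [2 10 9]
Step 2: flows [2->0,1->2] -> levels [3 9 9]
Step 3: flows [2->0,1=2] -> levels [4 9 8]
Step 4: flows [2->0,1->2] -> levels [5 8 8]
Step 5: flows [2->0,1=2] -> levels [6 8 7]
Step 6: flows [2->0,1->2] -> levels [7 7 7]
Step 7: flows [0=2,1=2] -> levels [7 7 7]
  -> stable (no change)

Answer: 7 7 7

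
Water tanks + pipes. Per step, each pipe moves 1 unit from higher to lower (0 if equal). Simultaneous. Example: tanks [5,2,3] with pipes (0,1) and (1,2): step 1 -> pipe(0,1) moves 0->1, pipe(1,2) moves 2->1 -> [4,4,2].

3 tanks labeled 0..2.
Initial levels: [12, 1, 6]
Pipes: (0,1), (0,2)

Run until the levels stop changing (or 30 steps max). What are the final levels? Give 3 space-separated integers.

Step 1: flows [0->1,0->2] -> levels [10 2 7]
Step 2: flows [0->1,0->2] -> levels [8 3 8]
Step 3: flows [0->1,0=2] -> levels [7 4 8]
Step 4: flows [0->1,2->0] -> levels [7 5 7]
Step 5: flows [0->1,0=2] -> levels [6 6 7]
Step 6: flows [0=1,2->0] -> levels [7 6 6]
Step 7: flows [0->1,0->2] -> levels [5 7 7]
Step 8: flows [1->0,2->0] -> levels [7 6 6]
  -> period-2 cycle: step 8 state = step 6 state; never stabilizes
  -> state at step 30: (30-6) mod 2 = 0, same as step 6 -> [7 6 6]

Answer: 7 6 6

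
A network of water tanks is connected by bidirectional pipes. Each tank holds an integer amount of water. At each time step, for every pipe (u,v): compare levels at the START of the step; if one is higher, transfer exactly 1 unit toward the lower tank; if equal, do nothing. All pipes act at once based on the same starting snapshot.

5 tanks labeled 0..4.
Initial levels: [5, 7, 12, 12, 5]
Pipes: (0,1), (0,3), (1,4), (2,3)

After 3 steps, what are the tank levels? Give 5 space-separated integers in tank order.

Answer: 8 6 11 10 6

Derivation:
Step 1: flows [1->0,3->0,1->4,2=3] -> levels [7 5 12 11 6]
Step 2: flows [0->1,3->0,4->1,2->3] -> levels [7 7 11 11 5]
Step 3: flows [0=1,3->0,1->4,2=3] -> levels [8 6 11 10 6]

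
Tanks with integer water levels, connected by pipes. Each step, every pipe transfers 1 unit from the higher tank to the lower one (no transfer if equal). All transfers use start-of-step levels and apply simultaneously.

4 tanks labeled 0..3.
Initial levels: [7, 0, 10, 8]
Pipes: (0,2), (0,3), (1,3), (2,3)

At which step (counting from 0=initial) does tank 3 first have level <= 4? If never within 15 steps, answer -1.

Step 1: flows [2->0,3->0,3->1,2->3] -> levels [9 1 8 7]
Step 2: flows [0->2,0->3,3->1,2->3] -> levels [7 2 8 8]
Step 3: flows [2->0,3->0,3->1,2=3] -> levels [9 3 7 6]
Step 4: flows [0->2,0->3,3->1,2->3] -> levels [7 4 7 7]
Step 5: flows [0=2,0=3,3->1,2=3] -> levels [7 5 7 6]
Step 6: flows [0=2,0->3,3->1,2->3] -> levels [6 6 6 7]
Step 7: flows [0=2,3->0,3->1,3->2] -> levels [7 7 7 4]
Tank 3 first reaches <=4 at step 7

Answer: 7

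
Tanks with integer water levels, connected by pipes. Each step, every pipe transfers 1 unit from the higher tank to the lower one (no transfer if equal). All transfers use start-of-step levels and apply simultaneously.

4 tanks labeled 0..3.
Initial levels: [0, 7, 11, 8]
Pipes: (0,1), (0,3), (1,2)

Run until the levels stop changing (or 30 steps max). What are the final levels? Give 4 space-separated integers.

Step 1: flows [1->0,3->0,2->1] -> levels [2 7 10 7]
Step 2: flows [1->0,3->0,2->1] -> levels [4 7 9 6]
Step 3: flows [1->0,3->0,2->1] -> levels [6 7 8 5]
Step 4: flows [1->0,0->3,2->1] -> levels [6 7 7 6]
Step 5: flows [1->0,0=3,1=2] -> levels [7 6 7 6]
Step 6: flows [0->1,0->3,2->1] -> levels [5 8 6 7]
Step 7: flows [1->0,3->0,1->2] -> levels [7 6 7 6]
  -> period-2 cycle: step 7 state = step 5 state; never stabilizes
  -> state at step 30: (30-5) mod 2 = 1, same as step 6 -> [5 8 6 7]

Answer: 5 8 6 7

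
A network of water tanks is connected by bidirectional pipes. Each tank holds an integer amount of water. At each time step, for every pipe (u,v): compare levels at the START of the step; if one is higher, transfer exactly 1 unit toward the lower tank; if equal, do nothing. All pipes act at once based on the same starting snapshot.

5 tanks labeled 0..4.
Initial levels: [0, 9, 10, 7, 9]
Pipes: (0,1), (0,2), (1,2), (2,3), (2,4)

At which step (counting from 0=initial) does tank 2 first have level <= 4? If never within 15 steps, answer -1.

Step 1: flows [1->0,2->0,2->1,2->3,2->4] -> levels [2 9 6 8 10]
Step 2: flows [1->0,2->0,1->2,3->2,4->2] -> levels [4 7 8 7 9]
Step 3: flows [1->0,2->0,2->1,2->3,4->2] -> levels [6 7 6 8 8]
Step 4: flows [1->0,0=2,1->2,3->2,4->2] -> levels [7 5 9 7 7]
Step 5: flows [0->1,2->0,2->1,2->3,2->4] -> levels [7 7 5 8 8]
Step 6: flows [0=1,0->2,1->2,3->2,4->2] -> levels [6 6 9 7 7]
Step 7: flows [0=1,2->0,2->1,2->3,2->4] -> levels [7 7 5 8 8]
  -> period-2 cycle (repeats step 5); tank 2 never drops to <=4
Tank 2 never reaches <=4 within 15 steps

Answer: -1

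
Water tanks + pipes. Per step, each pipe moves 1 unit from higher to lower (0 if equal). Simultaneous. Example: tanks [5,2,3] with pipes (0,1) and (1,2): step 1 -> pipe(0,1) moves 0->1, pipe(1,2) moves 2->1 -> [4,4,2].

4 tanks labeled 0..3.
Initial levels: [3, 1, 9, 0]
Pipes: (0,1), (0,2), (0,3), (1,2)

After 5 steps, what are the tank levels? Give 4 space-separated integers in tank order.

Step 1: flows [0->1,2->0,0->3,2->1] -> levels [2 3 7 1]
Step 2: flows [1->0,2->0,0->3,2->1] -> levels [3 3 5 2]
Step 3: flows [0=1,2->0,0->3,2->1] -> levels [3 4 3 3]
Step 4: flows [1->0,0=2,0=3,1->2] -> levels [4 2 4 3]
Step 5: flows [0->1,0=2,0->3,2->1] -> levels [2 4 3 4]

Answer: 2 4 3 4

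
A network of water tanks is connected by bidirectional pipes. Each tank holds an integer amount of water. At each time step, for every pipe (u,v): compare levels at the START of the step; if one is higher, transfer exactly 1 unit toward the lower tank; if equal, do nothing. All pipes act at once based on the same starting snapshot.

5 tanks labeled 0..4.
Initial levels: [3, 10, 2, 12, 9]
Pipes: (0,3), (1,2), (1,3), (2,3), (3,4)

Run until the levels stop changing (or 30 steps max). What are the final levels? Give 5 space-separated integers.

Answer: 7 7 6 9 7

Derivation:
Step 1: flows [3->0,1->2,3->1,3->2,3->4] -> levels [4 10 4 8 10]
Step 2: flows [3->0,1->2,1->3,3->2,4->3] -> levels [5 8 6 8 9]
Step 3: flows [3->0,1->2,1=3,3->2,4->3] -> levels [6 7 8 7 8]
Step 4: flows [3->0,2->1,1=3,2->3,4->3] -> levels [7 8 6 8 7]
Step 5: flows [3->0,1->2,1=3,3->2,3->4] -> levels [8 7 8 5 8]
Step 6: flows [0->3,2->1,1->3,2->3,4->3] -> levels [7 7 6 9 7]
Step 7: flows [3->0,1->2,3->1,3->2,3->4] -> levels [8 7 8 5 8]
  -> period-2 cycle: step 7 state = step 5 state; never stabilizes
  -> state at step 30: (30-5) mod 2 = 1, same as step 6 -> [7 7 6 9 7]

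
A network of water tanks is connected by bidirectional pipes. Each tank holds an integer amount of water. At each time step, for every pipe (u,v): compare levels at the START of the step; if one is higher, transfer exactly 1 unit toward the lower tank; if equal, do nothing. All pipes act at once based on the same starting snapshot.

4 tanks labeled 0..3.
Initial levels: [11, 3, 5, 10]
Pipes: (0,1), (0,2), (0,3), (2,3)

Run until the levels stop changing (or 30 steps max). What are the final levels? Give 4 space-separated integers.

Answer: 6 7 8 8

Derivation:
Step 1: flows [0->1,0->2,0->3,3->2] -> levels [8 4 7 10]
Step 2: flows [0->1,0->2,3->0,3->2] -> levels [7 5 9 8]
Step 3: flows [0->1,2->0,3->0,2->3] -> levels [8 6 7 8]
Step 4: flows [0->1,0->2,0=3,3->2] -> levels [6 7 9 7]
Step 5: flows [1->0,2->0,3->0,2->3] -> levels [9 6 7 7]
Step 6: flows [0->1,0->2,0->3,2=3] -> levels [6 7 8 8]
Step 7: flows [1->0,2->0,3->0,2=3] -> levels [9 6 7 7]
  -> period-2 cycle: step 7 state = step 5 state; never stabilizes
  -> state at step 30: (30-5) mod 2 = 1, same as step 6 -> [6 7 8 8]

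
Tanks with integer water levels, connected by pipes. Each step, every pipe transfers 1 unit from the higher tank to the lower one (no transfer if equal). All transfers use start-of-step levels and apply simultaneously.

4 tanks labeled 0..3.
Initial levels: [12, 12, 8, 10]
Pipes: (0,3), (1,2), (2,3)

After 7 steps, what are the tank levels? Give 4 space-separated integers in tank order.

Answer: 11 11 10 10

Derivation:
Step 1: flows [0->3,1->2,3->2] -> levels [11 11 10 10]
Step 2: flows [0->3,1->2,2=3] -> levels [10 10 11 11]
Step 3: flows [3->0,2->1,2=3] -> levels [11 11 10 10]
  -> period-2 cycle: step 3 state = step 1 state
  -> state at step 7: (7-1) mod 2 = 0, same as step 1 -> [11 11 10 10]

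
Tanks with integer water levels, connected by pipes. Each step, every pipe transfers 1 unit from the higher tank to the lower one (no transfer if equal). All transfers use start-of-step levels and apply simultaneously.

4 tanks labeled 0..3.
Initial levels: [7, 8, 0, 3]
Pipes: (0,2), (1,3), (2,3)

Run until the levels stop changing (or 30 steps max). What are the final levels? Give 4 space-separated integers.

Step 1: flows [0->2,1->3,3->2] -> levels [6 7 2 3]
Step 2: flows [0->2,1->3,3->2] -> levels [5 6 4 3]
Step 3: flows [0->2,1->3,2->3] -> levels [4 5 4 5]
Step 4: flows [0=2,1=3,3->2] -> levels [4 5 5 4]
Step 5: flows [2->0,1->3,2->3] -> levels [5 4 3 6]
Step 6: flows [0->2,3->1,3->2] -> levels [4 5 5 4]
  -> period-2 cycle: step 6 state = step 4 state; never stabilizes
  -> state at step 30: (30-4) mod 2 = 0, same as step 4 -> [4 5 5 4]

Answer: 4 5 5 4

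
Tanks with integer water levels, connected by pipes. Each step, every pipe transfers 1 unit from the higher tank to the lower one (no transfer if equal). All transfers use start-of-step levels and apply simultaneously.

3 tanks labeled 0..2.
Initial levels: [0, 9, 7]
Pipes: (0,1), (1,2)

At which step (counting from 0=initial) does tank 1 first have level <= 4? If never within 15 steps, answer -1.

Step 1: flows [1->0,1->2] -> levels [1 7 8]
Step 2: flows [1->0,2->1] -> levels [2 7 7]
Step 3: flows [1->0,1=2] -> levels [3 6 7]
Step 4: flows [1->0,2->1] -> levels [4 6 6]
Step 5: flows [1->0,1=2] -> levels [5 5 6]
Step 6: flows [0=1,2->1] -> levels [5 6 5]
Step 7: flows [1->0,1->2] -> levels [6 4 6]
Tank 1 first reaches <=4 at step 7

Answer: 7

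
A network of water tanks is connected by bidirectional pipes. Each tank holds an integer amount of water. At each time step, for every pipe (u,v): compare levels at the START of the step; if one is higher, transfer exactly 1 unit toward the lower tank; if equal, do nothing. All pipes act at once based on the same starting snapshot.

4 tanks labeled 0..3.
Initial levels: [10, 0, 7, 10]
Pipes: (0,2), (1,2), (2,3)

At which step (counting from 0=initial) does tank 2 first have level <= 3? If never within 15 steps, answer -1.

Answer: -1

Derivation:
Step 1: flows [0->2,2->1,3->2] -> levels [9 1 8 9]
Step 2: flows [0->2,2->1,3->2] -> levels [8 2 9 8]
Step 3: flows [2->0,2->1,2->3] -> levels [9 3 6 9]
Step 4: flows [0->2,2->1,3->2] -> levels [8 4 7 8]
Step 5: flows [0->2,2->1,3->2] -> levels [7 5 8 7]
Step 6: flows [2->0,2->1,2->3] -> levels [8 6 5 8]
Step 7: flows [0->2,1->2,3->2] -> levels [7 5 8 7]
  -> period-2 cycle (repeats step 5); tank 2 never drops to <=3
Tank 2 never reaches <=3 within 15 steps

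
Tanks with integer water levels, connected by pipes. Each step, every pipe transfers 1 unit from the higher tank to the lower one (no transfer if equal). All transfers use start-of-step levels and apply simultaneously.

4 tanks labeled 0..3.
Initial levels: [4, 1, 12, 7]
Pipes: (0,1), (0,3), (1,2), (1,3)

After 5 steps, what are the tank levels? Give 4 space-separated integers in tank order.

Answer: 6 5 7 6

Derivation:
Step 1: flows [0->1,3->0,2->1,3->1] -> levels [4 4 11 5]
Step 2: flows [0=1,3->0,2->1,3->1] -> levels [5 6 10 3]
Step 3: flows [1->0,0->3,2->1,1->3] -> levels [5 5 9 5]
Step 4: flows [0=1,0=3,2->1,1=3] -> levels [5 6 8 5]
Step 5: flows [1->0,0=3,2->1,1->3] -> levels [6 5 7 6]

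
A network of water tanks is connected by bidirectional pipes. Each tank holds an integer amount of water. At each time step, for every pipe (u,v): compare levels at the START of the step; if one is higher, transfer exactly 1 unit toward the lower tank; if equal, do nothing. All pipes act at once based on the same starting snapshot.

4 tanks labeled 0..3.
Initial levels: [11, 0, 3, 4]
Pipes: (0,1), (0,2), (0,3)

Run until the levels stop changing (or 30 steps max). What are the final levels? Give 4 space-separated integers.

Answer: 3 5 5 5

Derivation:
Step 1: flows [0->1,0->2,0->3] -> levels [8 1 4 5]
Step 2: flows [0->1,0->2,0->3] -> levels [5 2 5 6]
Step 3: flows [0->1,0=2,3->0] -> levels [5 3 5 5]
Step 4: flows [0->1,0=2,0=3] -> levels [4 4 5 5]
Step 5: flows [0=1,2->0,3->0] -> levels [6 4 4 4]
Step 6: flows [0->1,0->2,0->3] -> levels [3 5 5 5]
Step 7: flows [1->0,2->0,3->0] -> levels [6 4 4 4]
  -> period-2 cycle: step 7 state = step 5 state; never stabilizes
  -> state at step 30: (30-5) mod 2 = 1, same as step 6 -> [3 5 5 5]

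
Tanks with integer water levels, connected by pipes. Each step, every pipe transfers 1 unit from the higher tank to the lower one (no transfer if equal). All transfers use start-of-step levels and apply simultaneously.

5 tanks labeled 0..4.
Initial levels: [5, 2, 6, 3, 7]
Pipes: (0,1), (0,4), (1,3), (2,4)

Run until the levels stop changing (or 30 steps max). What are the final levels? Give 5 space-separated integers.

Step 1: flows [0->1,4->0,3->1,4->2] -> levels [5 4 7 2 5]
Step 2: flows [0->1,0=4,1->3,2->4] -> levels [4 4 6 3 6]
Step 3: flows [0=1,4->0,1->3,2=4] -> levels [5 3 6 4 5]
Step 4: flows [0->1,0=4,3->1,2->4] -> levels [4 5 5 3 6]
Step 5: flows [1->0,4->0,1->3,4->2] -> levels [6 3 6 4 4]
Step 6: flows [0->1,0->4,3->1,2->4] -> levels [4 5 5 3 6]
  -> period-2 cycle: step 6 state = step 4 state; never stabilizes
  -> state at step 30: (30-4) mod 2 = 0, same as step 4 -> [4 5 5 3 6]

Answer: 4 5 5 3 6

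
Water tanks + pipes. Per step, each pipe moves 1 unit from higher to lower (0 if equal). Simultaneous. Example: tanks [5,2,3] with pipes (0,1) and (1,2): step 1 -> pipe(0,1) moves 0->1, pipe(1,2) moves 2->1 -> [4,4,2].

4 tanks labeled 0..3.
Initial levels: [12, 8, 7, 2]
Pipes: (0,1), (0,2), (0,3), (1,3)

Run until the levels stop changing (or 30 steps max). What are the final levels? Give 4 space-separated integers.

Answer: 6 8 8 7

Derivation:
Step 1: flows [0->1,0->2,0->3,1->3] -> levels [9 8 8 4]
Step 2: flows [0->1,0->2,0->3,1->3] -> levels [6 8 9 6]
Step 3: flows [1->0,2->0,0=3,1->3] -> levels [8 6 8 7]
Step 4: flows [0->1,0=2,0->3,3->1] -> levels [6 8 8 7]
Step 5: flows [1->0,2->0,3->0,1->3] -> levels [9 6 7 7]
Step 6: flows [0->1,0->2,0->3,3->1] -> levels [6 8 8 7]
  -> period-2 cycle: step 6 state = step 4 state; never stabilizes
  -> state at step 30: (30-4) mod 2 = 0, same as step 4 -> [6 8 8 7]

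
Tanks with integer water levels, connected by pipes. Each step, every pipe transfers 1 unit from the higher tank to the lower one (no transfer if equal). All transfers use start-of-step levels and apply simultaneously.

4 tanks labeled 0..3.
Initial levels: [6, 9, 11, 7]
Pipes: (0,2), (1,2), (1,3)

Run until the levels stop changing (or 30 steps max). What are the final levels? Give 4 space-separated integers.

Answer: 8 7 9 9

Derivation:
Step 1: flows [2->0,2->1,1->3] -> levels [7 9 9 8]
Step 2: flows [2->0,1=2,1->3] -> levels [8 8 8 9]
Step 3: flows [0=2,1=2,3->1] -> levels [8 9 8 8]
Step 4: flows [0=2,1->2,1->3] -> levels [8 7 9 9]
Step 5: flows [2->0,2->1,3->1] -> levels [9 9 7 8]
Step 6: flows [0->2,1->2,1->3] -> levels [8 7 9 9]
  -> period-2 cycle: step 6 state = step 4 state; never stabilizes
  -> state at step 30: (30-4) mod 2 = 0, same as step 4 -> [8 7 9 9]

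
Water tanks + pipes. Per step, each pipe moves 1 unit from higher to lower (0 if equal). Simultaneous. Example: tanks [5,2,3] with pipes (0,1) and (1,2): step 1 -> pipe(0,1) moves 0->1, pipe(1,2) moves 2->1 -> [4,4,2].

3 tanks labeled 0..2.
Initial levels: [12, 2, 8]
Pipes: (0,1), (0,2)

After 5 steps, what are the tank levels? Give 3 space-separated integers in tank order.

Step 1: flows [0->1,0->2] -> levels [10 3 9]
Step 2: flows [0->1,0->2] -> levels [8 4 10]
Step 3: flows [0->1,2->0] -> levels [8 5 9]
Step 4: flows [0->1,2->0] -> levels [8 6 8]
Step 5: flows [0->1,0=2] -> levels [7 7 8]

Answer: 7 7 8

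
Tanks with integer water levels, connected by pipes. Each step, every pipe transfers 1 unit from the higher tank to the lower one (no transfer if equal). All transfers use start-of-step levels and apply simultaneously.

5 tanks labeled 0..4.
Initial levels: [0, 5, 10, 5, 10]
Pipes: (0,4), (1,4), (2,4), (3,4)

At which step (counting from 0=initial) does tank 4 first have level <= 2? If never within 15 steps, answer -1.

Answer: -1

Derivation:
Step 1: flows [4->0,4->1,2=4,4->3] -> levels [1 6 10 6 7]
Step 2: flows [4->0,4->1,2->4,4->3] -> levels [2 7 9 7 5]
Step 3: flows [4->0,1->4,2->4,3->4] -> levels [3 6 8 6 7]
Step 4: flows [4->0,4->1,2->4,4->3] -> levels [4 7 7 7 5]
Step 5: flows [4->0,1->4,2->4,3->4] -> levels [5 6 6 6 7]
Step 6: flows [4->0,4->1,4->2,4->3] -> levels [6 7 7 7 3]
Step 7: flows [0->4,1->4,2->4,3->4] -> levels [5 6 6 6 7]
  -> period-2 cycle (repeats step 5); tank 4 never drops to <=2
Tank 4 never reaches <=2 within 15 steps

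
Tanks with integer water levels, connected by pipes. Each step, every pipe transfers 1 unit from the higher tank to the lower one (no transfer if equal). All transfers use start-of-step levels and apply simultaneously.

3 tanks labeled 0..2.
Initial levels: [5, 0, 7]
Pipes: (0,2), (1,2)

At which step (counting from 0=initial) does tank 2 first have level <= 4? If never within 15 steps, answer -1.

Step 1: flows [2->0,2->1] -> levels [6 1 5]
Step 2: flows [0->2,2->1] -> levels [5 2 5]
Step 3: flows [0=2,2->1] -> levels [5 3 4]
Tank 2 first reaches <=4 at step 3

Answer: 3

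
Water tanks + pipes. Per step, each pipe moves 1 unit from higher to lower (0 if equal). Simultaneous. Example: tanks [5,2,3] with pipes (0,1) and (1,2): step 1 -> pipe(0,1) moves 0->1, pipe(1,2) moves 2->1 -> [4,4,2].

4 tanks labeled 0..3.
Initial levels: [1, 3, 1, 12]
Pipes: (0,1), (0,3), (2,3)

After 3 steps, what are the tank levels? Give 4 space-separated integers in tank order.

Answer: 4 3 4 6

Derivation:
Step 1: flows [1->0,3->0,3->2] -> levels [3 2 2 10]
Step 2: flows [0->1,3->0,3->2] -> levels [3 3 3 8]
Step 3: flows [0=1,3->0,3->2] -> levels [4 3 4 6]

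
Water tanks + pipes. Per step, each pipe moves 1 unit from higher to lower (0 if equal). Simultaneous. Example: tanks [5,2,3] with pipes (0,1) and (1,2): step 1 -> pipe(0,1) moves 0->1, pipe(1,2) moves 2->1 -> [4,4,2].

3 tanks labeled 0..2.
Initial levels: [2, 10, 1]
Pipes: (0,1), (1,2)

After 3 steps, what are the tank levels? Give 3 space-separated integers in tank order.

Step 1: flows [1->0,1->2] -> levels [3 8 2]
Step 2: flows [1->0,1->2] -> levels [4 6 3]
Step 3: flows [1->0,1->2] -> levels [5 4 4]

Answer: 5 4 4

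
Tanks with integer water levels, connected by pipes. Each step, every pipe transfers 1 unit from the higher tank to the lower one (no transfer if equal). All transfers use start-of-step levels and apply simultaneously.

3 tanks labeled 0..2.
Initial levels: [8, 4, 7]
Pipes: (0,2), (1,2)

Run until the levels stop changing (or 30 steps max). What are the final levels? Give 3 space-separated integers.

Step 1: flows [0->2,2->1] -> levels [7 5 7]
Step 2: flows [0=2,2->1] -> levels [7 6 6]
Step 3: flows [0->2,1=2] -> levels [6 6 7]
Step 4: flows [2->0,2->1] -> levels [7 7 5]
Step 5: flows [0->2,1->2] -> levels [6 6 7]
  -> period-2 cycle: step 5 state = step 3 state; never stabilizes
  -> state at step 30: (30-3) mod 2 = 1, same as step 4 -> [7 7 5]

Answer: 7 7 5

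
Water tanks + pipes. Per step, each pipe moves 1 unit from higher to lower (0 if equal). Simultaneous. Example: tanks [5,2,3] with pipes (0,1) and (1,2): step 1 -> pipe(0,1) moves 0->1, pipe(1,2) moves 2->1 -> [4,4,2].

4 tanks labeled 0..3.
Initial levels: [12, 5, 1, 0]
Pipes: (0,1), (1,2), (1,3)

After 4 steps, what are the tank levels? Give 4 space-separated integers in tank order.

Answer: 8 4 3 3

Derivation:
Step 1: flows [0->1,1->2,1->3] -> levels [11 4 2 1]
Step 2: flows [0->1,1->2,1->3] -> levels [10 3 3 2]
Step 3: flows [0->1,1=2,1->3] -> levels [9 3 3 3]
Step 4: flows [0->1,1=2,1=3] -> levels [8 4 3 3]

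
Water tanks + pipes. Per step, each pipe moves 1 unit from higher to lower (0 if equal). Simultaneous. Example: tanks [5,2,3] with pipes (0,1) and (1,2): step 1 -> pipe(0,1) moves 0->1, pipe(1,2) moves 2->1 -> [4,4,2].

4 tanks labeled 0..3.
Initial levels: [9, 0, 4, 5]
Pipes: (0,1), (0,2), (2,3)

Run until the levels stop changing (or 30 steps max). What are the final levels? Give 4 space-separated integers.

Answer: 3 4 6 5

Derivation:
Step 1: flows [0->1,0->2,3->2] -> levels [7 1 6 4]
Step 2: flows [0->1,0->2,2->3] -> levels [5 2 6 5]
Step 3: flows [0->1,2->0,2->3] -> levels [5 3 4 6]
Step 4: flows [0->1,0->2,3->2] -> levels [3 4 6 5]
Step 5: flows [1->0,2->0,2->3] -> levels [5 3 4 6]
  -> period-2 cycle: step 5 state = step 3 state; never stabilizes
  -> state at step 30: (30-3) mod 2 = 1, same as step 4 -> [3 4 6 5]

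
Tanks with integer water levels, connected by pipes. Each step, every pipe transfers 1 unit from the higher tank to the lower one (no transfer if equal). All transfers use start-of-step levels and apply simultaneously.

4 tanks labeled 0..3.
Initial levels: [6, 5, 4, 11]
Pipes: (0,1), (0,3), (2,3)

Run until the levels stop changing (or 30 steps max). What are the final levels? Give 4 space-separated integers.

Answer: 7 6 6 7

Derivation:
Step 1: flows [0->1,3->0,3->2] -> levels [6 6 5 9]
Step 2: flows [0=1,3->0,3->2] -> levels [7 6 6 7]
Step 3: flows [0->1,0=3,3->2] -> levels [6 7 7 6]
Step 4: flows [1->0,0=3,2->3] -> levels [7 6 6 7]
  -> period-2 cycle: step 4 state = step 2 state; never stabilizes
  -> state at step 30: (30-2) mod 2 = 0, same as step 2 -> [7 6 6 7]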